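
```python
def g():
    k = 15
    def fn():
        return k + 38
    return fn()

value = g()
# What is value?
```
53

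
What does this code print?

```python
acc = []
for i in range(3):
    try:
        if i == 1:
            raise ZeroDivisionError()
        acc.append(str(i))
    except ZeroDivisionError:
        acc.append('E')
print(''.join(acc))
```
0E2

Exception on i=1 caught, loop continues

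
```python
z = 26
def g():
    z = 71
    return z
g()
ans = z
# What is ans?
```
26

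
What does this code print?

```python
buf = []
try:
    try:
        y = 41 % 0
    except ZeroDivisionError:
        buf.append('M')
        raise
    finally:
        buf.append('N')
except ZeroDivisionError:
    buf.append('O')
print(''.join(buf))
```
MNO

finally runs before re-raised exception propagates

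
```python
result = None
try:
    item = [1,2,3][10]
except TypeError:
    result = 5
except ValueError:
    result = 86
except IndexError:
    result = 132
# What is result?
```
132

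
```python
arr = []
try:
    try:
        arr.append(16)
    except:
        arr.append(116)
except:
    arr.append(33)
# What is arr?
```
[16]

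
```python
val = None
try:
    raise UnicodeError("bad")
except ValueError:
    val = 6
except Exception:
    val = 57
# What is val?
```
6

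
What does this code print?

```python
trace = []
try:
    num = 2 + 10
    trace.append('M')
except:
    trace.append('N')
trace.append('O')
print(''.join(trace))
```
MO

No exception, try block completes normally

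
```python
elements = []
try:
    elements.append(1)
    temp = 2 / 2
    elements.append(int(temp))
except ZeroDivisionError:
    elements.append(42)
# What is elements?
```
[1, 1]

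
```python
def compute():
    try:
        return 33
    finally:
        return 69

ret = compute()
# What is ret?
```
69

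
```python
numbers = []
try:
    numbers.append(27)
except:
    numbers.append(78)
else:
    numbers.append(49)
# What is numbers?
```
[27, 49]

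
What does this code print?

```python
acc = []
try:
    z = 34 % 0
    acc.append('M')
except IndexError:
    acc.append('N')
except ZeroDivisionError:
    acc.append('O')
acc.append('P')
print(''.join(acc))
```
OP

ZeroDivisionError is caught by its specific handler, not IndexError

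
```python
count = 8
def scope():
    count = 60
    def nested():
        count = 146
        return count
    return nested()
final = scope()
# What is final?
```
146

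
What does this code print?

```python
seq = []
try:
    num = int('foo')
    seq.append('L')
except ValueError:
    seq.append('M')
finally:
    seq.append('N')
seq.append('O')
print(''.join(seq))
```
MNO

finally always runs, even after exception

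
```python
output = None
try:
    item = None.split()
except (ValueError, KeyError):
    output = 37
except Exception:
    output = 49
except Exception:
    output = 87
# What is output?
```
49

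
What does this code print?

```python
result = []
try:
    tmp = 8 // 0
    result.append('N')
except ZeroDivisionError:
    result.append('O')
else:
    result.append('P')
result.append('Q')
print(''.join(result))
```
OQ

else block skipped when exception is caught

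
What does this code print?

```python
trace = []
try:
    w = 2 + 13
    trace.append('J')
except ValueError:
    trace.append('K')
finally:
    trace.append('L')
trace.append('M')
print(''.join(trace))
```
JLM

finally runs after normal execution too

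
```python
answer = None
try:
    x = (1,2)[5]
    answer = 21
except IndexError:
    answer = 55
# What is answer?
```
55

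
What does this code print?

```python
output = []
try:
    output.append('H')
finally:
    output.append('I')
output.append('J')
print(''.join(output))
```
HIJ

try/finally without except, no exception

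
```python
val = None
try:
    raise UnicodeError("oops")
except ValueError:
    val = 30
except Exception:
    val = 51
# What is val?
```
30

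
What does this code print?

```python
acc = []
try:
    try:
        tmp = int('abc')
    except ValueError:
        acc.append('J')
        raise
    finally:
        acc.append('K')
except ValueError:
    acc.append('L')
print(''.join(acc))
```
JKL

finally runs before re-raised exception propagates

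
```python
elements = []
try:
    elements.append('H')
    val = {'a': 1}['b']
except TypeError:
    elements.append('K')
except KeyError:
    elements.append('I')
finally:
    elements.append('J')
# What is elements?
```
['H', 'I', 'J']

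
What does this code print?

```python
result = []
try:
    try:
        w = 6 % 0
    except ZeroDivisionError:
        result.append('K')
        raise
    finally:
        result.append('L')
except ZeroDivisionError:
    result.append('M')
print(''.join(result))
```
KLM

finally runs before re-raised exception propagates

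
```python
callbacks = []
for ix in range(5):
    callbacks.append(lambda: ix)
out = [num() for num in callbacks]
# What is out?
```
[4, 4, 4, 4, 4]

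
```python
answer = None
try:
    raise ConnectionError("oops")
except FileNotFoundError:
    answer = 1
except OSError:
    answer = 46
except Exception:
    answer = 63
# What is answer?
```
46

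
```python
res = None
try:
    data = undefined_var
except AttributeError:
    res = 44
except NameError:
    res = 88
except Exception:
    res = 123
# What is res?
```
88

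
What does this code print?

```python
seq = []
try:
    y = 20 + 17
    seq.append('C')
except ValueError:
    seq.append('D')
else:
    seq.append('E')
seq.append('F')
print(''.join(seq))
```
CEF

else block runs when no exception occurs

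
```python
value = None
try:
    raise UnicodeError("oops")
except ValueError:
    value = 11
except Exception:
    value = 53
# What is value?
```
11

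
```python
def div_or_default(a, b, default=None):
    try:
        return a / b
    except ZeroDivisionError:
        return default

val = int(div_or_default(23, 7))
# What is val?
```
3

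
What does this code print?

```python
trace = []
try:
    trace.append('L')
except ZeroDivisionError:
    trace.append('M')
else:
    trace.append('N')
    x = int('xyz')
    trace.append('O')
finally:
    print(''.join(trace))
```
LN

Try succeeds, else appends 'N', ValueError in else is uncaught, finally prints before exception propagates ('O' never appended)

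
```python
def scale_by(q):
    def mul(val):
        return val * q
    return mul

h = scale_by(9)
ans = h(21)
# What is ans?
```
189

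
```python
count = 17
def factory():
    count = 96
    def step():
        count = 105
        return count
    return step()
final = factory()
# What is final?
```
105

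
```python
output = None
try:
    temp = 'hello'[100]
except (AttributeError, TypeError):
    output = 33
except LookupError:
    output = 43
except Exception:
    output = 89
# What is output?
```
43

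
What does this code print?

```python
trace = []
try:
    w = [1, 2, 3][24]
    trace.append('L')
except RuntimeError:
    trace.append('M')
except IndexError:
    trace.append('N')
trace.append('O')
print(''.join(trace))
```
NO

IndexError is caught by its specific handler, not RuntimeError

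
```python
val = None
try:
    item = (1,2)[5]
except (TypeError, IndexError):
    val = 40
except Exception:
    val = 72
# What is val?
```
40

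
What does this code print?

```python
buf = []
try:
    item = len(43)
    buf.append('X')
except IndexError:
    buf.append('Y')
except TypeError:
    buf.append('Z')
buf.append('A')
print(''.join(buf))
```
ZA

TypeError is caught by its specific handler, not IndexError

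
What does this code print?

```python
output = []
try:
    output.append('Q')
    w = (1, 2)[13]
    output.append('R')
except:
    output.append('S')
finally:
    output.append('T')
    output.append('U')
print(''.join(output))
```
QSTU

Code before exception runs, then except, then all of finally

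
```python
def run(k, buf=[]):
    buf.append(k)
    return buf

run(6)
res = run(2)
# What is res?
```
[6, 2]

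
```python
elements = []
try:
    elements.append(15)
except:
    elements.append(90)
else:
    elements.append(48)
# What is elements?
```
[15, 48]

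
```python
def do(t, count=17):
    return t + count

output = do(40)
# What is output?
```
57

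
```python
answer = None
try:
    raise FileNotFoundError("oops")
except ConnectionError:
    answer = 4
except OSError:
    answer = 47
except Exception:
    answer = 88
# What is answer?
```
47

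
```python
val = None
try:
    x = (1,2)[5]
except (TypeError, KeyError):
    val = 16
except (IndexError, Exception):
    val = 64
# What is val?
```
64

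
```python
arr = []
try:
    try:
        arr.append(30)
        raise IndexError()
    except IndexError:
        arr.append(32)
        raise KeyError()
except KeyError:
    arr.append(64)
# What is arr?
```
[30, 32, 64]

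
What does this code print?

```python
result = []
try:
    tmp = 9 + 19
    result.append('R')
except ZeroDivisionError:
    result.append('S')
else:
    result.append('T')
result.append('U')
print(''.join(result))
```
RTU

else block runs when no exception occurs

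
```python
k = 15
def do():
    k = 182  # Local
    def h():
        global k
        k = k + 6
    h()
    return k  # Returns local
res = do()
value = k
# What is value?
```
21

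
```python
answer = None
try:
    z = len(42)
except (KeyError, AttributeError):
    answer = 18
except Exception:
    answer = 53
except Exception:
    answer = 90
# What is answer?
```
53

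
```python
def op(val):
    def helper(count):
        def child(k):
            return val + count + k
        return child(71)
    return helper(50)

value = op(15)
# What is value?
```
136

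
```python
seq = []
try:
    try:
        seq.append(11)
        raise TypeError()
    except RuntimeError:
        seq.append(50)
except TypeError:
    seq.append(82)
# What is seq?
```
[11, 82]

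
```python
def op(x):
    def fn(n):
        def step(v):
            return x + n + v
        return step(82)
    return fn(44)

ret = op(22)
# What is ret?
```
148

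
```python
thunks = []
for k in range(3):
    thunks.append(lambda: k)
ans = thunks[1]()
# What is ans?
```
2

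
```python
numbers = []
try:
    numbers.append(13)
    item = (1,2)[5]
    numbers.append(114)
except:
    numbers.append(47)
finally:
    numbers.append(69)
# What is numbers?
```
[13, 47, 69]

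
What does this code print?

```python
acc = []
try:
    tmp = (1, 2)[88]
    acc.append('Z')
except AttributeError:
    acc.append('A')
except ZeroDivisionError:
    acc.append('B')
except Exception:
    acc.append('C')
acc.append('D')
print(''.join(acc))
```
CD

IndexError not specifically caught, falls to Exception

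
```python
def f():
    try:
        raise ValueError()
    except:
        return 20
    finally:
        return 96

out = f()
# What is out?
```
96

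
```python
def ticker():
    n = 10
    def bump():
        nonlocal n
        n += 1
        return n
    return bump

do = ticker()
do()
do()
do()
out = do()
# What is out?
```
14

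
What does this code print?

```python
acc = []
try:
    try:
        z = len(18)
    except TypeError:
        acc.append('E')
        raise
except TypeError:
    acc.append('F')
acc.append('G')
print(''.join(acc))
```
EFG

raise without argument re-raises current exception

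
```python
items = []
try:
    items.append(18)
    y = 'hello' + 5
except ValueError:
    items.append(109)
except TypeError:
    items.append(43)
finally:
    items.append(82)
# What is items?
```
[18, 43, 82]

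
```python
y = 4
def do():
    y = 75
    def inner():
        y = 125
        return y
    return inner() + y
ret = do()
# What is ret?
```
200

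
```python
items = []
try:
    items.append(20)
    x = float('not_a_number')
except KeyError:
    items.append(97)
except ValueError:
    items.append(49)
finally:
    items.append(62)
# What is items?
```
[20, 49, 62]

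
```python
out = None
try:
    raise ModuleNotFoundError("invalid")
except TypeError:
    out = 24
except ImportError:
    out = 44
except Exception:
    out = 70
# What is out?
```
44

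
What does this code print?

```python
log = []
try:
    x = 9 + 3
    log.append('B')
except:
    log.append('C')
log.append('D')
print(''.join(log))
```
BD

No exception, try block completes normally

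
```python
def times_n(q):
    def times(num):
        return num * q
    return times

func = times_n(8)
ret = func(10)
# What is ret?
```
80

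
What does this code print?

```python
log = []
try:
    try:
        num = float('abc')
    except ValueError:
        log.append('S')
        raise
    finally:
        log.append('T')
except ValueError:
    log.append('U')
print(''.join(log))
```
STU

finally runs before re-raised exception propagates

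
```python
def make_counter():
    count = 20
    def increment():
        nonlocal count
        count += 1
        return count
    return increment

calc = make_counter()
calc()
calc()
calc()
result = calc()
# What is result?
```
24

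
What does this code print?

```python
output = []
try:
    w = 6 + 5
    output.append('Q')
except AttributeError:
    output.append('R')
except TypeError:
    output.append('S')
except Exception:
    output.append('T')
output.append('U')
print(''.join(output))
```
QU

No exception, try block completes normally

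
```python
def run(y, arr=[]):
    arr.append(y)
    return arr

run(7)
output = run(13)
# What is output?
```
[7, 13]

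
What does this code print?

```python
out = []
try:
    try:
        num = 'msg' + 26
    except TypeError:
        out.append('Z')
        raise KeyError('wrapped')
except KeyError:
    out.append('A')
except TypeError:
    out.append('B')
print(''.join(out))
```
ZA

New KeyError raised, caught by outer KeyError handler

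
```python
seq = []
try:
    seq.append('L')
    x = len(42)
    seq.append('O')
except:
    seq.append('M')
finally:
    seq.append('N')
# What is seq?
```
['L', 'M', 'N']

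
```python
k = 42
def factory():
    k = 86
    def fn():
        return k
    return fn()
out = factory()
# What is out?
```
86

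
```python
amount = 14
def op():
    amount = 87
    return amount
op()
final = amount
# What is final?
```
14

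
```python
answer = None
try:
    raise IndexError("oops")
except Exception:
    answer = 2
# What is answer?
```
2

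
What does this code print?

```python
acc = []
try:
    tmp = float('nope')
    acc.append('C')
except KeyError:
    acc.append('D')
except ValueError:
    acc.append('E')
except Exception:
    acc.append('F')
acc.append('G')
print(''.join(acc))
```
EG

ValueError matches before generic Exception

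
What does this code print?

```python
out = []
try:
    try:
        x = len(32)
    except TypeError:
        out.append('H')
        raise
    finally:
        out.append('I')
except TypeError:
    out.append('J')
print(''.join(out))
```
HIJ

finally runs before re-raised exception propagates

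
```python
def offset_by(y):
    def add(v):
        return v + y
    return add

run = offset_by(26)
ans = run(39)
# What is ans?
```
65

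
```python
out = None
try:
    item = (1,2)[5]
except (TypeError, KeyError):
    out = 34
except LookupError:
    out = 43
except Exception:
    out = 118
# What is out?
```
43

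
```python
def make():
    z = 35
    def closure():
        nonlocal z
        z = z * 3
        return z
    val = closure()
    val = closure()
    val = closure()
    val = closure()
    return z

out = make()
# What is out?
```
2835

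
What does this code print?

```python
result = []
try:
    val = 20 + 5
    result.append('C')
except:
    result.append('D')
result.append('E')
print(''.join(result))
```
CE

No exception, try block completes normally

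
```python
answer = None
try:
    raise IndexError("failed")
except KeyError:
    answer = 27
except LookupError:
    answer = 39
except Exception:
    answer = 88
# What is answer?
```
39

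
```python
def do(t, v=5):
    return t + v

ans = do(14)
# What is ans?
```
19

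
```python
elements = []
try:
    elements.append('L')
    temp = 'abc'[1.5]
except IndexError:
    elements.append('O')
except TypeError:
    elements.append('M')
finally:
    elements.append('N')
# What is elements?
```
['L', 'M', 'N']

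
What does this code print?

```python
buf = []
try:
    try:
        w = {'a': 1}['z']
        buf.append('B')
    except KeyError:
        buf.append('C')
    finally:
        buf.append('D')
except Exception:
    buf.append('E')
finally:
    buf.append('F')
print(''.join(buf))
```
CDF

Both finally blocks run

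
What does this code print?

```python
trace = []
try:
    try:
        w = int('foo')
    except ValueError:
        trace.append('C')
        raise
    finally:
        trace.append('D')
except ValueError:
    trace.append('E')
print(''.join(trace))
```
CDE

finally runs before re-raised exception propagates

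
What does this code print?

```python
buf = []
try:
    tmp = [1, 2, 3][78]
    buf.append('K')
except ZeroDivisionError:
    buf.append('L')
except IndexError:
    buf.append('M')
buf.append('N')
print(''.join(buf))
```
MN

IndexError is caught by its specific handler, not ZeroDivisionError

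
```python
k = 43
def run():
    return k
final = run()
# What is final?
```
43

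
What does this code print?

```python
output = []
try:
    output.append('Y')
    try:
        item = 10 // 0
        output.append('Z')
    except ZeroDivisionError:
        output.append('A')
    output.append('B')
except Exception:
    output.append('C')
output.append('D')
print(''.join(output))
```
YABD

Inner exception caught by inner handler, outer continues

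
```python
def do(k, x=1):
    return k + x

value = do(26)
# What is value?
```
27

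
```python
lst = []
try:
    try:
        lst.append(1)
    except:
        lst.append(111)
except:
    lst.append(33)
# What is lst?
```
[1]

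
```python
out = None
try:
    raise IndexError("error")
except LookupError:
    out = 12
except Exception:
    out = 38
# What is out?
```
12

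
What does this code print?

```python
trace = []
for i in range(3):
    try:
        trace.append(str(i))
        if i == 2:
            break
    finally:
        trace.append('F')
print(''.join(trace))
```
0F1F2F

finally runs even when breaking out of loop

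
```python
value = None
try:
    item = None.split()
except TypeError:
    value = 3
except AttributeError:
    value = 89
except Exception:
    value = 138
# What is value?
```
89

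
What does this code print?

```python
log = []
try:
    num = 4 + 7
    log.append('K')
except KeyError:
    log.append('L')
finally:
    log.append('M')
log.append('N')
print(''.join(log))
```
KMN

finally runs after normal execution too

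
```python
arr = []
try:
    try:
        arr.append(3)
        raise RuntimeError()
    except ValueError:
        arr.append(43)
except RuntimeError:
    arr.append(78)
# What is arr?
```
[3, 78]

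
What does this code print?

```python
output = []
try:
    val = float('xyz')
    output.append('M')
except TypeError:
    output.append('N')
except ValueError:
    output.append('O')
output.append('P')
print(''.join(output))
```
OP

ValueError is caught by its specific handler, not TypeError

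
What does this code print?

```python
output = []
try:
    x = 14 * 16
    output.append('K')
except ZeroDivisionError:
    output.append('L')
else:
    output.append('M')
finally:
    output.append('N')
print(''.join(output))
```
KMN

else runs before finally when no exception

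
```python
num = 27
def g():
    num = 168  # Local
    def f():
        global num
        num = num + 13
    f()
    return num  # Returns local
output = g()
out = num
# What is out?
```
40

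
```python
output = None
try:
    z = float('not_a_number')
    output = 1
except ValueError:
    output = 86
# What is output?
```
86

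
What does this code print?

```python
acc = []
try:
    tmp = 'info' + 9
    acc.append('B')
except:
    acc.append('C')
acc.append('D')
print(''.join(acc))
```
CD

Exception raised in try, caught by bare except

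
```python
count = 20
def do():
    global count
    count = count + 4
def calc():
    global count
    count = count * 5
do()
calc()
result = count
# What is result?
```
120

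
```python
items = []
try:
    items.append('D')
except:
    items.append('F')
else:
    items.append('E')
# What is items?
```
['D', 'E']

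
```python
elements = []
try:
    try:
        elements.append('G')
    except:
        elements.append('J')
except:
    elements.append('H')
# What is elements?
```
['G']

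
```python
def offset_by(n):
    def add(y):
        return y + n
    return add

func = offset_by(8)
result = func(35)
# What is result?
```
43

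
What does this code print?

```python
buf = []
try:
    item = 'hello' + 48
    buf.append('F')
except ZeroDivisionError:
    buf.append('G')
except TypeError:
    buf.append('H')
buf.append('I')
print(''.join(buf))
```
HI

TypeError is caught by its specific handler, not ZeroDivisionError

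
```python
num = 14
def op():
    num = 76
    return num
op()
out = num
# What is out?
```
14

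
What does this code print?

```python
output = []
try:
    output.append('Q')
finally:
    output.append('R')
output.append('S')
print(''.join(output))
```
QRS

try/finally without except, no exception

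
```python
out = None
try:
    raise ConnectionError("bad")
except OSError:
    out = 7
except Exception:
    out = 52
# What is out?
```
7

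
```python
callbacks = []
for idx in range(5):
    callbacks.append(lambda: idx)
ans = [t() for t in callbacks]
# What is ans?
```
[4, 4, 4, 4, 4]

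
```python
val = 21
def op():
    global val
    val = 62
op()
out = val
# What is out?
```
62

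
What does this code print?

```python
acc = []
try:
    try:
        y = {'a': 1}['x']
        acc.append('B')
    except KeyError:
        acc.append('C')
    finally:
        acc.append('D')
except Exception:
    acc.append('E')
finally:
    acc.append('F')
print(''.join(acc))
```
CDF

Both finally blocks run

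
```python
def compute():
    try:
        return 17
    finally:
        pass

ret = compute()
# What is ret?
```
17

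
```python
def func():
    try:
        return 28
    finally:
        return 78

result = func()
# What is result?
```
78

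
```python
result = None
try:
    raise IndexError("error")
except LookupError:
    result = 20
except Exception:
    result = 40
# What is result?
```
20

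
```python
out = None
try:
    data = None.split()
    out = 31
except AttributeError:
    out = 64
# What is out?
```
64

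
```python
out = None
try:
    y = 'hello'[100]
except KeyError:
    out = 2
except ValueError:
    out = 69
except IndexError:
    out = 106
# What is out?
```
106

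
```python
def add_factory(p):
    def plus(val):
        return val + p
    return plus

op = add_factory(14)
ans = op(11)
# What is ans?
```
25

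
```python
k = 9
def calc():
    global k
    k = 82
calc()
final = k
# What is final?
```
82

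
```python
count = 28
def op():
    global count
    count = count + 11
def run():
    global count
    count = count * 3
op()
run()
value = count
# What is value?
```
117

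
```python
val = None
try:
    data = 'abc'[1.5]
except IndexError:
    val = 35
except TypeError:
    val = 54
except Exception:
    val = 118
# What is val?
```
54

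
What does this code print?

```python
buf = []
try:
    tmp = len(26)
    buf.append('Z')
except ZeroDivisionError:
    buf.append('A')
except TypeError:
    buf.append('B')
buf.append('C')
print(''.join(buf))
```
BC

TypeError is caught by its specific handler, not ZeroDivisionError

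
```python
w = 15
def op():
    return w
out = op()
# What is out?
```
15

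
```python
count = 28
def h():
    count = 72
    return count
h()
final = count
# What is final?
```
28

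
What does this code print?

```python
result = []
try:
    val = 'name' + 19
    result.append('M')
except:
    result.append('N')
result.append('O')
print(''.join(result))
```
NO

Exception raised in try, caught by bare except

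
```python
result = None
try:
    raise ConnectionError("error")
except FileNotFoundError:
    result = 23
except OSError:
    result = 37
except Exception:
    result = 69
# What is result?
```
37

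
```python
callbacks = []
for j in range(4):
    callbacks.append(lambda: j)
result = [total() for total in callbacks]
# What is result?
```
[3, 3, 3, 3]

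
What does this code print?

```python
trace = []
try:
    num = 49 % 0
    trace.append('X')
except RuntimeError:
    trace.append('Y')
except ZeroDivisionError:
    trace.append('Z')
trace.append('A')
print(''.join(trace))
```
ZA

ZeroDivisionError is caught by its specific handler, not RuntimeError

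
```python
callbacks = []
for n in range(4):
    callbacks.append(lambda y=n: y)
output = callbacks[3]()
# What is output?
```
3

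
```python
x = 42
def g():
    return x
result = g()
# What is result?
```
42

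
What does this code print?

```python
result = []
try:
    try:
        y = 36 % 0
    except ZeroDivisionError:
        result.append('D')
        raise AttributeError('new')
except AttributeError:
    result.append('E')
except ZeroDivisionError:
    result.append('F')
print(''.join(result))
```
DE

New AttributeError raised, caught by outer AttributeError handler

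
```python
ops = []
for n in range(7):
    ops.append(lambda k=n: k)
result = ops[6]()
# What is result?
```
6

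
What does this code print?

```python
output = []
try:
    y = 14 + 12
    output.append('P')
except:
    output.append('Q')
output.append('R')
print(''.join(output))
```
PR

No exception, try block completes normally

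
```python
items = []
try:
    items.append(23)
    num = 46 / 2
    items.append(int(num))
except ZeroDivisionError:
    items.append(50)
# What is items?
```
[23, 23]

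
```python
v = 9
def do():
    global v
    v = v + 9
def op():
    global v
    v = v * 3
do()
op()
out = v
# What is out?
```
54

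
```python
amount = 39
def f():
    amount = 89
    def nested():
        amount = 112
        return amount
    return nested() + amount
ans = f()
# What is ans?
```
201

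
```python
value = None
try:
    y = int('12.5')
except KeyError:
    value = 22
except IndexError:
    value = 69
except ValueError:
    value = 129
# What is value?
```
129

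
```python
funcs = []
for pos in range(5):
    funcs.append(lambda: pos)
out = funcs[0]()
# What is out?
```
4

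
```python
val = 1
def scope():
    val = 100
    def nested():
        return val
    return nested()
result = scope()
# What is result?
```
100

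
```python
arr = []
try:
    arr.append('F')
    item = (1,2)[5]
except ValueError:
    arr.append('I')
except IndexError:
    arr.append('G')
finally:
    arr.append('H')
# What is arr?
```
['F', 'G', 'H']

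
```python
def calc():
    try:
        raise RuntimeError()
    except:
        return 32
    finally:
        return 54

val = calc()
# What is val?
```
54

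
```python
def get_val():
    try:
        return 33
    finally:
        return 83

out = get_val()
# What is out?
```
83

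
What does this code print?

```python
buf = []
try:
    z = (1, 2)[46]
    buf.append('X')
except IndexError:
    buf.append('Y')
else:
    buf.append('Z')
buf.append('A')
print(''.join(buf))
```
YA

else block skipped when exception is caught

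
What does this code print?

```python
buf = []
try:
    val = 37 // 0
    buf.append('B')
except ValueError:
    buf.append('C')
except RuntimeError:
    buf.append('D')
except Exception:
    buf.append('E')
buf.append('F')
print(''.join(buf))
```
EF

ZeroDivisionError not specifically caught, falls to Exception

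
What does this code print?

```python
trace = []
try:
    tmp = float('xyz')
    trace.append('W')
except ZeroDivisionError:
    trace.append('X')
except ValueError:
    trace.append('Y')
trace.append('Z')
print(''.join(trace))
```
YZ

ValueError is caught by its specific handler, not ZeroDivisionError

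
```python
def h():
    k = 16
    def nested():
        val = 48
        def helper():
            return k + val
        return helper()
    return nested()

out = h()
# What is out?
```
64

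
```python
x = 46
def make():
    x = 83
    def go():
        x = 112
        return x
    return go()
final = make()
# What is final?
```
112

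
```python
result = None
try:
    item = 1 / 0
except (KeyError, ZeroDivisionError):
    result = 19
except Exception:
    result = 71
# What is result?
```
19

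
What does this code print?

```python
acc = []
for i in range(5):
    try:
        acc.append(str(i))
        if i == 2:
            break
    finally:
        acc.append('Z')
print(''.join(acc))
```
0Z1Z2Z

finally runs even when breaking out of loop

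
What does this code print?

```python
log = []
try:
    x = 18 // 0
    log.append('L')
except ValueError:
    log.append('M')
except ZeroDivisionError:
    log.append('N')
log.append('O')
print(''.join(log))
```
NO

ZeroDivisionError is caught by its specific handler, not ValueError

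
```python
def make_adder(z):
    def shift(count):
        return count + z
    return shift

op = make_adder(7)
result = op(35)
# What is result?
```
42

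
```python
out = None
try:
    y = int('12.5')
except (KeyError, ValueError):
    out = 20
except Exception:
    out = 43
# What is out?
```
20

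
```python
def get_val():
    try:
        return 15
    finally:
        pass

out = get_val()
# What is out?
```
15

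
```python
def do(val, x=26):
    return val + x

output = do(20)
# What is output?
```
46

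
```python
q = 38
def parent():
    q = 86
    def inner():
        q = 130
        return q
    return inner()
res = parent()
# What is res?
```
130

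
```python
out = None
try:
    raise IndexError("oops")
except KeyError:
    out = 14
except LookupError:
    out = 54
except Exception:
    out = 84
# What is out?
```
54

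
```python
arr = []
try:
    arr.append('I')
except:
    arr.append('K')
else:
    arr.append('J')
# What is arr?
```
['I', 'J']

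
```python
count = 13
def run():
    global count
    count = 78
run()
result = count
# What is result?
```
78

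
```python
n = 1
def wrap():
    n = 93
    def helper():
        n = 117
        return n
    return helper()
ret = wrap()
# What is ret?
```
117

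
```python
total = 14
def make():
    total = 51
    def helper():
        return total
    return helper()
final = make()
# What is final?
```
51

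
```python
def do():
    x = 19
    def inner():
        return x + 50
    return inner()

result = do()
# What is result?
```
69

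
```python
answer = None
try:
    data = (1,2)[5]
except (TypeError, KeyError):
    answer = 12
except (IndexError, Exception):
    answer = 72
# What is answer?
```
72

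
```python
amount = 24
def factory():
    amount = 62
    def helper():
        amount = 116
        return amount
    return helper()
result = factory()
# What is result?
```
116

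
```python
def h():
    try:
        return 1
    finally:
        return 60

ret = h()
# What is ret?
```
60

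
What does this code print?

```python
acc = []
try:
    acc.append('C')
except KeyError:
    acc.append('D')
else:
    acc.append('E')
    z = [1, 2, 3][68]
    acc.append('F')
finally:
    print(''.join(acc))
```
CE

Try succeeds, else appends 'E', IndexError in else is uncaught, finally prints before exception propagates ('F' never appended)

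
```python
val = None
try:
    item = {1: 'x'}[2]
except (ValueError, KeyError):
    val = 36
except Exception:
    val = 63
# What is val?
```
36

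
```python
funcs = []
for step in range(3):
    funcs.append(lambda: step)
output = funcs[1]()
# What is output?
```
2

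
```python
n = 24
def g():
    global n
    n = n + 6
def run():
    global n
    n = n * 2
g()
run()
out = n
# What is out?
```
60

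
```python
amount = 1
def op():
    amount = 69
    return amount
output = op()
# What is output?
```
69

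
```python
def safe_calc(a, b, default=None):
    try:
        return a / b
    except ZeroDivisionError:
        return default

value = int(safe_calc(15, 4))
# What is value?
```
3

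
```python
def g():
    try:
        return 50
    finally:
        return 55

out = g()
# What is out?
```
55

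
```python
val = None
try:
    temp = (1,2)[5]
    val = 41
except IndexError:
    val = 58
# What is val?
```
58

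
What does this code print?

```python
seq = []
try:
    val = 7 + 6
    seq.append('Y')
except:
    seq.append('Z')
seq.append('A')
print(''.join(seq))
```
YA

No exception, try block completes normally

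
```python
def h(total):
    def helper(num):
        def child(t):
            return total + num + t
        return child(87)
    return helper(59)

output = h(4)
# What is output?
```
150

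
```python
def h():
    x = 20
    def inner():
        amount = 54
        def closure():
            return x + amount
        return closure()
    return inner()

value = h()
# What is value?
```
74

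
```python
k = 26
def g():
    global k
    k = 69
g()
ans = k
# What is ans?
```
69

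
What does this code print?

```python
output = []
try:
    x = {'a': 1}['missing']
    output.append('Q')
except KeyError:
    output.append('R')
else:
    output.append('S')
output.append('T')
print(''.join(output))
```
RT

else block skipped when exception is caught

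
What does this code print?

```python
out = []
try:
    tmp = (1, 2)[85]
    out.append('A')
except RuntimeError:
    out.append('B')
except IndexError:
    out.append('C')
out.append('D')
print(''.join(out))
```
CD

IndexError is caught by its specific handler, not RuntimeError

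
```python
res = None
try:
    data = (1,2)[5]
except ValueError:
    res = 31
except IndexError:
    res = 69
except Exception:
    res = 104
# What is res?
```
69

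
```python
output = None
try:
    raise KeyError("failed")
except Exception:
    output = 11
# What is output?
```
11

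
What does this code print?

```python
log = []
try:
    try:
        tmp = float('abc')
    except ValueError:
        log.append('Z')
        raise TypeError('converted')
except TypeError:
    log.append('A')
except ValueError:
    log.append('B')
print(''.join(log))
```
ZA

New TypeError raised, caught by outer TypeError handler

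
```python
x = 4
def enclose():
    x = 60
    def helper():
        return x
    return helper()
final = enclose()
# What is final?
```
60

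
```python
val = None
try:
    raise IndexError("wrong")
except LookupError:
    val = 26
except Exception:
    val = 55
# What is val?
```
26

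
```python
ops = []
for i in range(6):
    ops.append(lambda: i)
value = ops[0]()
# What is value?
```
5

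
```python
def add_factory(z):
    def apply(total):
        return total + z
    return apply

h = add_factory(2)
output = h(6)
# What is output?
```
8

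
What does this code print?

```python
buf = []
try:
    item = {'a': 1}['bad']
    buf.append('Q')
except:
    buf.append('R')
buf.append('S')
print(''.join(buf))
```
RS

Exception raised in try, caught by bare except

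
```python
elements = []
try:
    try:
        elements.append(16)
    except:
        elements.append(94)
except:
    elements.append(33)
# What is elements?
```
[16]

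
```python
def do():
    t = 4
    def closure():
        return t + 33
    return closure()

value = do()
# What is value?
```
37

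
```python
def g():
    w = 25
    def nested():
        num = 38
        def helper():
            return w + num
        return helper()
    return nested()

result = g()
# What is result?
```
63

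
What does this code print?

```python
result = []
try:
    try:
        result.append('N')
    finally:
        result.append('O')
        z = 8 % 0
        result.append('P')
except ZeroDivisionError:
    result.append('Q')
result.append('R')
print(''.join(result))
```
NOQR

Exception in inner finally caught by outer except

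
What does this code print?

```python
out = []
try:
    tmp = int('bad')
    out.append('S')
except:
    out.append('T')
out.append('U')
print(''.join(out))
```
TU

Exception raised in try, caught by bare except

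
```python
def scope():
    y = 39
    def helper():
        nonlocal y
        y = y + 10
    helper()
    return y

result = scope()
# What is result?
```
49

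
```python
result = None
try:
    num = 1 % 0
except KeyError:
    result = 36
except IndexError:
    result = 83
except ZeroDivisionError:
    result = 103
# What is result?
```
103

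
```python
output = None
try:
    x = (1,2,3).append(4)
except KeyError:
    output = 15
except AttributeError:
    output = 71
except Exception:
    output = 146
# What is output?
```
71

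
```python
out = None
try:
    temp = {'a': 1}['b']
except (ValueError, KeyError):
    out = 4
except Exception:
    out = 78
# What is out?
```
4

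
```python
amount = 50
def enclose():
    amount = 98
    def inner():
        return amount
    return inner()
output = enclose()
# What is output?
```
98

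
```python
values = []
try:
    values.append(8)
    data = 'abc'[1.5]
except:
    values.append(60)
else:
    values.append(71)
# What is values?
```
[8, 60]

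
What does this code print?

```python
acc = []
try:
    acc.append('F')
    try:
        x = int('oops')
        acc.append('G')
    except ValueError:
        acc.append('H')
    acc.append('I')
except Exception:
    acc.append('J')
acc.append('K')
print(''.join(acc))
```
FHIK

Inner exception caught by inner handler, outer continues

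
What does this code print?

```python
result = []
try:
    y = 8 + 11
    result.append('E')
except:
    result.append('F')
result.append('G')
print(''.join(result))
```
EG

No exception, try block completes normally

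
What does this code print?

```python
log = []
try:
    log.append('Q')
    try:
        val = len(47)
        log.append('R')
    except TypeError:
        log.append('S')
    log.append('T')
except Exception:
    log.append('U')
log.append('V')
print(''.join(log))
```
QSTV

Inner exception caught by inner handler, outer continues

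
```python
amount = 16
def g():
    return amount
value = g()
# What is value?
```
16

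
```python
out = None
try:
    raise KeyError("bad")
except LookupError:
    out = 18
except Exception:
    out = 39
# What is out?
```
18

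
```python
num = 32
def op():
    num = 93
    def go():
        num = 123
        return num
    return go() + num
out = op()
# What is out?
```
216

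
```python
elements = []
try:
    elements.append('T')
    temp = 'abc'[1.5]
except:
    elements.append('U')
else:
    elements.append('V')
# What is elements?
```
['T', 'U']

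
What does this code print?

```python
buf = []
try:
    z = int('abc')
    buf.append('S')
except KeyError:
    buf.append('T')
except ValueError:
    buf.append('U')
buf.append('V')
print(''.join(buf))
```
UV

ValueError is caught by its specific handler, not KeyError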